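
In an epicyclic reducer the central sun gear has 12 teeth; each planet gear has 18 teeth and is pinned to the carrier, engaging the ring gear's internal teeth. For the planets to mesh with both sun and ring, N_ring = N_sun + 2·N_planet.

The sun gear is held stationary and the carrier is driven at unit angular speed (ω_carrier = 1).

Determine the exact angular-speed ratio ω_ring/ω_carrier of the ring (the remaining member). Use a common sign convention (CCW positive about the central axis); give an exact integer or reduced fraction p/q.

N_ring = 12 + 2·18 = 48
12(ω_s−ω_c) = −48(ω_r−ω_c),  ω_s=0, ω_c=1
ω_r = 1 − (12/48)(0−1) = 5/4
ω_r/ω_c = 5/4

5/4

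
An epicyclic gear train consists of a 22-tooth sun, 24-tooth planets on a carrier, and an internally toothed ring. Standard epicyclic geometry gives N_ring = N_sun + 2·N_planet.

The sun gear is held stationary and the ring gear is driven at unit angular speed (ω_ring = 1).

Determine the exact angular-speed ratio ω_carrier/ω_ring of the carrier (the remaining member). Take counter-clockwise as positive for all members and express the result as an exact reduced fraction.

35/46

N_ring = 22 + 2·24 = 70
22(ω_s−ω_c) = −70(ω_r−ω_c),  ω_s=0, ω_r=1
22(0−ω_c) = −70(1−ω_c)  ⇒  92ω_c = 70  ⇒  ω_c = 35/46
ω_c/ω_r = 35/46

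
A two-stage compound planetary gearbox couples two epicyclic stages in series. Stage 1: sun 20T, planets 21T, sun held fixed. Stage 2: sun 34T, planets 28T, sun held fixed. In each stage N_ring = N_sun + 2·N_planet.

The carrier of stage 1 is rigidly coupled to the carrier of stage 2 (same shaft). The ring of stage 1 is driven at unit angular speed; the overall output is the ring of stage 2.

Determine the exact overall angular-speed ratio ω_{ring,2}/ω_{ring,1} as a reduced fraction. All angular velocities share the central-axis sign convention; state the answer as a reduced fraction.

1922/1845

Stage 1: N_ring = 20 + 2·21 = 62
Stage 1: 20(ω_s−ω_c) = −62(ω_r−ω_c),  ω_s=0, ω_r=1
Stage 1: 20(0−ω_c) = −62(1−ω_c)  ⇒  82ω_c = 62  ⇒  ω_c = 31/41
  ⇒ ω_c¹/ω_r¹ = 31/41
Stage 2: N_ring = 34 + 2·28 = 90
Stage 2: 34(ω_s−ω_c) = −90(ω_r−ω_c),  ω_s=0, ω_c=1
Stage 2: ω_r = 1 − (34/90)(0−1) = 62/45
  ⇒ ω_r²/ω_c² = 62/45
Coupling ω_c² = ω_c¹ ⇒ overall = 31/41 × 62/45 = 1922/1845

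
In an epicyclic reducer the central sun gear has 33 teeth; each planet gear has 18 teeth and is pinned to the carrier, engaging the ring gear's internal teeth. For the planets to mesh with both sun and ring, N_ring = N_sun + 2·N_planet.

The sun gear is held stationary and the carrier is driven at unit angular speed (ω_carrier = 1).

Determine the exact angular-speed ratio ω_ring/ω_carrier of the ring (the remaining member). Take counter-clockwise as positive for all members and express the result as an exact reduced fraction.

34/23

N_ring = 33 + 2·18 = 69
33(ω_s−ω_c) = −69(ω_r−ω_c),  ω_s=0, ω_c=1
ω_r = 1 − (33/69)(0−1) = 34/23
ω_r/ω_c = 34/23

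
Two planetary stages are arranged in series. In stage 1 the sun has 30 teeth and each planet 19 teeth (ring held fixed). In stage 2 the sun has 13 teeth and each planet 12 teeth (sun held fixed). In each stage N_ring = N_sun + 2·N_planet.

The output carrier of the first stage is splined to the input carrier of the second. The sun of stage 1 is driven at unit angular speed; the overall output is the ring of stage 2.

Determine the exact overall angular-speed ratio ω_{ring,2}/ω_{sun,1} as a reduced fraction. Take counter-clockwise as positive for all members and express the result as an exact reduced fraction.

Stage 1: N_ring = 30 + 2·19 = 68
Stage 1: 30(ω_s−ω_c) = −68(ω_r−ω_c),  ω_r=0, ω_s=1
Stage 1: 30(1−ω_c) = −68(0−ω_c)  ⇒  98ω_c = 30  ⇒  ω_c = 15/49
  ⇒ ω_c¹/ω_s¹ = 15/49
Stage 2: N_ring = 13 + 2·12 = 37
Stage 2: 13(ω_s−ω_c) = −37(ω_r−ω_c),  ω_s=0, ω_c=1
Stage 2: ω_r = 1 − (13/37)(0−1) = 50/37
  ⇒ ω_r²/ω_c² = 50/37
Coupling ω_c² = ω_c¹ ⇒ overall = 15/49 × 50/37 = 750/1813

750/1813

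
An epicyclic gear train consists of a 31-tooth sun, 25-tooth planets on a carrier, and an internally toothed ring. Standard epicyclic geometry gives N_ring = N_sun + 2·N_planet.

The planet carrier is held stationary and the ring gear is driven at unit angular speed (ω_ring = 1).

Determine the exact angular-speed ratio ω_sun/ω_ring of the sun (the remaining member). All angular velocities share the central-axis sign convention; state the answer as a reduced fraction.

N_ring = 31 + 2·25 = 81
31(ω_s−ω_c) = −81(ω_r−ω_c),  ω_c=0, ω_r=1
ω_s = 0 − (81/31)(1−0) = -81/31
ω_s/ω_r = -81/31

-81/31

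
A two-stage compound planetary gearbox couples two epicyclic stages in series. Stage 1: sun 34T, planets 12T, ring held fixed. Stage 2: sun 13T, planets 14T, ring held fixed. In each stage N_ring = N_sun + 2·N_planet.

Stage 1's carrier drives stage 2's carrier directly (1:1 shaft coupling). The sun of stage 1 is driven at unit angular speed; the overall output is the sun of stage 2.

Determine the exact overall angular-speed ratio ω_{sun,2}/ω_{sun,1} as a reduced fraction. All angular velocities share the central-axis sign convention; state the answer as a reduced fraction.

459/299

Stage 1: N_ring = 34 + 2·12 = 58
Stage 1: 34(ω_s−ω_c) = −58(ω_r−ω_c),  ω_r=0, ω_s=1
Stage 1: 34(1−ω_c) = −58(0−ω_c)  ⇒  92ω_c = 34  ⇒  ω_c = 17/46
  ⇒ ω_c¹/ω_s¹ = 17/46
Stage 2: N_ring = 13 + 2·14 = 41
Stage 2: 13(ω_s−ω_c) = −41(ω_r−ω_c),  ω_r=0, ω_c=1
Stage 2: ω_s = 1 − (41/13)(0−1) = 54/13
  ⇒ ω_s²/ω_c² = 54/13
Coupling ω_c² = ω_c¹ ⇒ overall = 17/46 × 54/13 = 459/299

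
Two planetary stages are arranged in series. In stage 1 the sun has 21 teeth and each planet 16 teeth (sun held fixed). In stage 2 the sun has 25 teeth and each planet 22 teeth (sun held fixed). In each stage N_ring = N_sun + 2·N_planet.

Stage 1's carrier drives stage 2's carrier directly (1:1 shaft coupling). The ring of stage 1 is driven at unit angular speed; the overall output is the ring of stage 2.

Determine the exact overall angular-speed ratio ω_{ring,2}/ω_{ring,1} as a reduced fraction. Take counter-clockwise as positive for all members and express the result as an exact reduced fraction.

2491/2553

Stage 1: N_ring = 21 + 2·16 = 53
Stage 1: 21(ω_s−ω_c) = −53(ω_r−ω_c),  ω_s=0, ω_r=1
Stage 1: 21(0−ω_c) = −53(1−ω_c)  ⇒  74ω_c = 53  ⇒  ω_c = 53/74
  ⇒ ω_c¹/ω_r¹ = 53/74
Stage 2: N_ring = 25 + 2·22 = 69
Stage 2: 25(ω_s−ω_c) = −69(ω_r−ω_c),  ω_s=0, ω_c=1
Stage 2: ω_r = 1 − (25/69)(0−1) = 94/69
  ⇒ ω_r²/ω_c² = 94/69
Coupling ω_c² = ω_c¹ ⇒ overall = 53/74 × 94/69 = 2491/2553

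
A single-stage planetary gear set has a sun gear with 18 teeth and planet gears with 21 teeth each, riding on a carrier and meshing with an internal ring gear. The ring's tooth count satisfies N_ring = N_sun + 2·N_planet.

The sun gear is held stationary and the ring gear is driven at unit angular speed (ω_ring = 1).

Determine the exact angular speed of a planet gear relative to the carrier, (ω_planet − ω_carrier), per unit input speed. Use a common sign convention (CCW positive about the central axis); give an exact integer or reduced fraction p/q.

60/91

N_ring = 18 + 2·21 = 60
18(ω_s−ω_c) = −60(ω_r−ω_c),  ω_s=0, ω_r=1
18(0−ω_c) = −60(1−ω_c)  ⇒  78ω_c = 60  ⇒  ω_c = 10/13
sun–planet: 18·(0−10/13) = −21·(ω_p−ω_c)  ⇒  ω_p−ω_c = −(18/21)·(-10/13) = 60/91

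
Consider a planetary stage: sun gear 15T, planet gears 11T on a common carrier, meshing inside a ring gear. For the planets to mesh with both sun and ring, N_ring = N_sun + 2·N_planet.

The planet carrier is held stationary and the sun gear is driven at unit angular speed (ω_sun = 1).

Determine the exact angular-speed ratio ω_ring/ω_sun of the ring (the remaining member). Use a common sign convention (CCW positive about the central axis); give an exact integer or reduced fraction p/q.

N_ring = 15 + 2·11 = 37
15(ω_s−ω_c) = −37(ω_r−ω_c),  ω_c=0, ω_s=1
ω_r = 0 − (15/37)(1−0) = -15/37
ω_r/ω_s = -15/37

-15/37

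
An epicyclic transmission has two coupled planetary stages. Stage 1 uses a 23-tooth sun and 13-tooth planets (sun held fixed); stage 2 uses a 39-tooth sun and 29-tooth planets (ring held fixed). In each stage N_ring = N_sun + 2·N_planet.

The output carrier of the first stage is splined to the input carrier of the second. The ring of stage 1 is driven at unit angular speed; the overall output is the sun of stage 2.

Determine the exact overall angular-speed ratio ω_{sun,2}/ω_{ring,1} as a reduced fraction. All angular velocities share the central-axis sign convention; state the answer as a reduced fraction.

833/351

Stage 1: N_ring = 23 + 2·13 = 49
Stage 1: 23(ω_s−ω_c) = −49(ω_r−ω_c),  ω_s=0, ω_r=1
Stage 1: 23(0−ω_c) = −49(1−ω_c)  ⇒  72ω_c = 49  ⇒  ω_c = 49/72
  ⇒ ω_c¹/ω_r¹ = 49/72
Stage 2: N_ring = 39 + 2·29 = 97
Stage 2: 39(ω_s−ω_c) = −97(ω_r−ω_c),  ω_r=0, ω_c=1
Stage 2: ω_s = 1 − (97/39)(0−1) = 136/39
  ⇒ ω_s²/ω_c² = 136/39
Coupling ω_c² = ω_c¹ ⇒ overall = 49/72 × 136/39 = 833/351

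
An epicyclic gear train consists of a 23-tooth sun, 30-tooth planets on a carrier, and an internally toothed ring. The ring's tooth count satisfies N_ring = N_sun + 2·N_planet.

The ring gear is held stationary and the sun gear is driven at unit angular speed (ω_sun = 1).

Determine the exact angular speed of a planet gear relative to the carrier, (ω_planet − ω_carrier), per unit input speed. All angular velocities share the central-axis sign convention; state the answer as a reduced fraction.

N_ring = 23 + 2·30 = 83
23(ω_s−ω_c) = −83(ω_r−ω_c),  ω_r=0, ω_s=1
23(1−ω_c) = −83(0−ω_c)  ⇒  106ω_c = 23  ⇒  ω_c = 23/106
sun–planet: 23·(1−23/106) = −30·(ω_p−ω_c)  ⇒  ω_p−ω_c = −(23/30)·(83/106) = -1909/3180

-1909/3180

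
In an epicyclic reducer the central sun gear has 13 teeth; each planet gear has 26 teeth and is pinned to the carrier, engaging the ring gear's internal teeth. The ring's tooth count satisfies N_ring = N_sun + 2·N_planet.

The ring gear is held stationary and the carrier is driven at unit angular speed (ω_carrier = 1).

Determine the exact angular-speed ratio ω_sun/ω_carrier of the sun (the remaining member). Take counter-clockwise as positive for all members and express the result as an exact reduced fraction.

N_ring = 13 + 2·26 = 65
13(ω_s−ω_c) = −65(ω_r−ω_c),  ω_r=0, ω_c=1
ω_s = 1 − (65/13)(0−1) = 6
ω_s/ω_c = 6

6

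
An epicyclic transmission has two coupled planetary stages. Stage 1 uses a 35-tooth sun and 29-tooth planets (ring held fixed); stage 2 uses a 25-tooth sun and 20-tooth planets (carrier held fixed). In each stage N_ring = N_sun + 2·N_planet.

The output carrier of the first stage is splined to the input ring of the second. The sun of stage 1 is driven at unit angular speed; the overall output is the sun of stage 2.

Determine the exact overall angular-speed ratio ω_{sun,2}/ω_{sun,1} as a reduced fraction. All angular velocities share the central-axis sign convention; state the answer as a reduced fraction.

Stage 1: N_ring = 35 + 2·29 = 93
Stage 1: 35(ω_s−ω_c) = −93(ω_r−ω_c),  ω_r=0, ω_s=1
Stage 1: 35(1−ω_c) = −93(0−ω_c)  ⇒  128ω_c = 35  ⇒  ω_c = 35/128
  ⇒ ω_c¹/ω_s¹ = 35/128
Stage 2: N_ring = 25 + 2·20 = 65
Stage 2: 25(ω_s−ω_c) = −65(ω_r−ω_c),  ω_c=0, ω_r=1
Stage 2: ω_s = 0 − (65/25)(1−0) = -13/5
  ⇒ ω_s²/ω_r² = -13/5
Coupling ω_r² = ω_c¹ ⇒ overall = 35/128 × -13/5 = -91/128

-91/128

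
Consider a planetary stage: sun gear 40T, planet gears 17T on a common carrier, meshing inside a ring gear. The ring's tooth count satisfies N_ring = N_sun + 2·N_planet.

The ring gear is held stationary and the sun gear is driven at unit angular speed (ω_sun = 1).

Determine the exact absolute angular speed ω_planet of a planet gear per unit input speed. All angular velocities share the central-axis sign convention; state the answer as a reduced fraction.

N_ring = 40 + 2·17 = 74
40(ω_s−ω_c) = −74(ω_r−ω_c),  ω_r=0, ω_s=1
40(1−ω_c) = −74(0−ω_c)  ⇒  114ω_c = 40  ⇒  ω_c = 20/57
sun–planet: 40·(1−20/57) = −17·(ω_p−ω_c)  ⇒  ω_p−ω_c = −(40/17)·(37/57) = -1480/969
ω_p = 20/57 − 1480/969 = -20/17

-20/17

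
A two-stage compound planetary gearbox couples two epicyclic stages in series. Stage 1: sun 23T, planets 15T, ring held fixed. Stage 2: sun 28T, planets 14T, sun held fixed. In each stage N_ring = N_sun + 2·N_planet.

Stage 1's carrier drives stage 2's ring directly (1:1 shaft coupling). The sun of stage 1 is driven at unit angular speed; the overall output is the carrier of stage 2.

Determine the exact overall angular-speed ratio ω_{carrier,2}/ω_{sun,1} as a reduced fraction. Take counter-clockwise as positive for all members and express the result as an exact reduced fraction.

23/114

Stage 1: N_ring = 23 + 2·15 = 53
Stage 1: 23(ω_s−ω_c) = −53(ω_r−ω_c),  ω_r=0, ω_s=1
Stage 1: 23(1−ω_c) = −53(0−ω_c)  ⇒  76ω_c = 23  ⇒  ω_c = 23/76
  ⇒ ω_c¹/ω_s¹ = 23/76
Stage 2: N_ring = 28 + 2·14 = 56
Stage 2: 28(ω_s−ω_c) = −56(ω_r−ω_c),  ω_s=0, ω_r=1
Stage 2: 28(0−ω_c) = −56(1−ω_c)  ⇒  84ω_c = 56  ⇒  ω_c = 2/3
  ⇒ ω_c²/ω_r² = 2/3
Coupling ω_r² = ω_c¹ ⇒ overall = 23/76 × 2/3 = 23/114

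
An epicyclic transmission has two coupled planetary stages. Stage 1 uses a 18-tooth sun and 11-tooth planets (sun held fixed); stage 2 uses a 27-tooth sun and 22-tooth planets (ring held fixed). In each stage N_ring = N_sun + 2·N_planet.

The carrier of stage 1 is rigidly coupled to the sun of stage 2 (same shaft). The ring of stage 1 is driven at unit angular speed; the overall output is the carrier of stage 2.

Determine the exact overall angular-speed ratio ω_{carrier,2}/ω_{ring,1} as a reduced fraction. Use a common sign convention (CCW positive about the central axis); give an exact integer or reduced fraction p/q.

Stage 1: N_ring = 18 + 2·11 = 40
Stage 1: 18(ω_s−ω_c) = −40(ω_r−ω_c),  ω_s=0, ω_r=1
Stage 1: 18(0−ω_c) = −40(1−ω_c)  ⇒  58ω_c = 40  ⇒  ω_c = 20/29
  ⇒ ω_c¹/ω_r¹ = 20/29
Stage 2: N_ring = 27 + 2·22 = 71
Stage 2: 27(ω_s−ω_c) = −71(ω_r−ω_c),  ω_r=0, ω_s=1
Stage 2: 27(1−ω_c) = −71(0−ω_c)  ⇒  98ω_c = 27  ⇒  ω_c = 27/98
  ⇒ ω_c²/ω_s² = 27/98
Coupling ω_s² = ω_c¹ ⇒ overall = 20/29 × 27/98 = 270/1421

270/1421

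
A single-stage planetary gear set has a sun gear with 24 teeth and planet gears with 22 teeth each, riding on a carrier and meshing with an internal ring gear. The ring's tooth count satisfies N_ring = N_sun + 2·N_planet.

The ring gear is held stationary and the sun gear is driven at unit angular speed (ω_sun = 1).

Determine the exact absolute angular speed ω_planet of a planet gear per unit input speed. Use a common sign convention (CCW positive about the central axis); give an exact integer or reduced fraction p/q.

N_ring = 24 + 2·22 = 68
24(ω_s−ω_c) = −68(ω_r−ω_c),  ω_r=0, ω_s=1
24(1−ω_c) = −68(0−ω_c)  ⇒  92ω_c = 24  ⇒  ω_c = 6/23
sun–planet: 24·(1−6/23) = −22·(ω_p−ω_c)  ⇒  ω_p−ω_c = −(24/22)·(17/23) = -204/253
ω_p = 6/23 − 204/253 = -6/11

-6/11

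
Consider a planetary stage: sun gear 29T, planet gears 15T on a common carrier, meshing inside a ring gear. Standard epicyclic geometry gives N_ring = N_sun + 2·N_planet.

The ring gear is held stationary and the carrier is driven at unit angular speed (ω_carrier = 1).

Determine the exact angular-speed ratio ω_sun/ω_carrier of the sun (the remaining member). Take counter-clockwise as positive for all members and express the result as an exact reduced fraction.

88/29

N_ring = 29 + 2·15 = 59
29(ω_s−ω_c) = −59(ω_r−ω_c),  ω_r=0, ω_c=1
ω_s = 1 − (59/29)(0−1) = 88/29
ω_s/ω_c = 88/29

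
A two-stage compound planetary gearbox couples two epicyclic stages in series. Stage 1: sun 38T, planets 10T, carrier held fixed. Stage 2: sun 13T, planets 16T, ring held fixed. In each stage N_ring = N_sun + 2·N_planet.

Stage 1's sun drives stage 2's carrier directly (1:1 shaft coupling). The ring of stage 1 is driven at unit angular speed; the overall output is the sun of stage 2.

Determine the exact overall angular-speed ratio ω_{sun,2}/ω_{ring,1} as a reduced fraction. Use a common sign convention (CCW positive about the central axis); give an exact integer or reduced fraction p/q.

Stage 1: N_ring = 38 + 2·10 = 58
Stage 1: 38(ω_s−ω_c) = −58(ω_r−ω_c),  ω_c=0, ω_r=1
Stage 1: ω_s = 0 − (58/38)(1−0) = -29/19
  ⇒ ω_s¹/ω_r¹ = -29/19
Stage 2: N_ring = 13 + 2·16 = 45
Stage 2: 13(ω_s−ω_c) = −45(ω_r−ω_c),  ω_r=0, ω_c=1
Stage 2: ω_s = 1 − (45/13)(0−1) = 58/13
  ⇒ ω_s²/ω_c² = 58/13
Coupling ω_c² = ω_s¹ ⇒ overall = -29/19 × 58/13 = -1682/247

-1682/247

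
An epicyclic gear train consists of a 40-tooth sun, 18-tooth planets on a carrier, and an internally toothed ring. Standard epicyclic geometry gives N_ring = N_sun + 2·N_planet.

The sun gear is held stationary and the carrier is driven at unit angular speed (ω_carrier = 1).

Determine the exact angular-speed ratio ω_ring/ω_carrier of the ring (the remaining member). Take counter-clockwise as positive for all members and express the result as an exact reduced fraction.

N_ring = 40 + 2·18 = 76
40(ω_s−ω_c) = −76(ω_r−ω_c),  ω_s=0, ω_c=1
ω_r = 1 − (40/76)(0−1) = 29/19
ω_r/ω_c = 29/19

29/19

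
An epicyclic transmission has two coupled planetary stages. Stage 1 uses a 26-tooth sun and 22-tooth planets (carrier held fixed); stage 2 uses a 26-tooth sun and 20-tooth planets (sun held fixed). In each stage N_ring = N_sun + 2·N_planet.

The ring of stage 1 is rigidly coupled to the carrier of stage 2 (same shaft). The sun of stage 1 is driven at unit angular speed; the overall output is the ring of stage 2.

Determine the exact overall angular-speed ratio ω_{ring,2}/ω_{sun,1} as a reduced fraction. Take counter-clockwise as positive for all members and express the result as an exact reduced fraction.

-598/1155

Stage 1: N_ring = 26 + 2·22 = 70
Stage 1: 26(ω_s−ω_c) = −70(ω_r−ω_c),  ω_c=0, ω_s=1
Stage 1: ω_r = 0 − (26/70)(1−0) = -13/35
  ⇒ ω_r¹/ω_s¹ = -13/35
Stage 2: N_ring = 26 + 2·20 = 66
Stage 2: 26(ω_s−ω_c) = −66(ω_r−ω_c),  ω_s=0, ω_c=1
Stage 2: ω_r = 1 − (26/66)(0−1) = 46/33
  ⇒ ω_r²/ω_c² = 46/33
Coupling ω_c² = ω_r¹ ⇒ overall = -13/35 × 46/33 = -598/1155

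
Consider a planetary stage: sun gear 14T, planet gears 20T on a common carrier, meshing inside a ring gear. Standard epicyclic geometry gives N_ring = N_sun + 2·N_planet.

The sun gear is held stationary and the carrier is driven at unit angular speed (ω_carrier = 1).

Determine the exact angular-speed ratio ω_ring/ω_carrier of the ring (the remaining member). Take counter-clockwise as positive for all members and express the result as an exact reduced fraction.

34/27

N_ring = 14 + 2·20 = 54
14(ω_s−ω_c) = −54(ω_r−ω_c),  ω_s=0, ω_c=1
ω_r = 1 − (14/54)(0−1) = 34/27
ω_r/ω_c = 34/27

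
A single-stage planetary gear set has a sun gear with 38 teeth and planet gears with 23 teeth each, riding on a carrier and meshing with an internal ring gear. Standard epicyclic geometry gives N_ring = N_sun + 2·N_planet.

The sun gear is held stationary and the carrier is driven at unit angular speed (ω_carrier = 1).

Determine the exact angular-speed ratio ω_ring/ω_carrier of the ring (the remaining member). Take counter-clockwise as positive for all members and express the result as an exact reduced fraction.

61/42

N_ring = 38 + 2·23 = 84
38(ω_s−ω_c) = −84(ω_r−ω_c),  ω_s=0, ω_c=1
ω_r = 1 − (38/84)(0−1) = 61/42
ω_r/ω_c = 61/42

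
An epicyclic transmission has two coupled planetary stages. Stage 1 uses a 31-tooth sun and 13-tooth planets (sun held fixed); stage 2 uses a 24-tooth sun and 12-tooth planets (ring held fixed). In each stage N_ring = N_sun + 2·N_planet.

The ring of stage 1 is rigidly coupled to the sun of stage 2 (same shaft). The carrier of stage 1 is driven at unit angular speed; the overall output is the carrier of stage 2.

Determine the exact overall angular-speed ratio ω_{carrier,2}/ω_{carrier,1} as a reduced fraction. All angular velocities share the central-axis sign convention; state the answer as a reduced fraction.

Stage 1: N_ring = 31 + 2·13 = 57
Stage 1: 31(ω_s−ω_c) = −57(ω_r−ω_c),  ω_s=0, ω_c=1
Stage 1: ω_r = 1 − (31/57)(0−1) = 88/57
  ⇒ ω_r¹/ω_c¹ = 88/57
Stage 2: N_ring = 24 + 2·12 = 48
Stage 2: 24(ω_s−ω_c) = −48(ω_r−ω_c),  ω_r=0, ω_s=1
Stage 2: 24(1−ω_c) = −48(0−ω_c)  ⇒  72ω_c = 24  ⇒  ω_c = 1/3
  ⇒ ω_c²/ω_s² = 1/3
Coupling ω_s² = ω_r¹ ⇒ overall = 88/57 × 1/3 = 88/171

88/171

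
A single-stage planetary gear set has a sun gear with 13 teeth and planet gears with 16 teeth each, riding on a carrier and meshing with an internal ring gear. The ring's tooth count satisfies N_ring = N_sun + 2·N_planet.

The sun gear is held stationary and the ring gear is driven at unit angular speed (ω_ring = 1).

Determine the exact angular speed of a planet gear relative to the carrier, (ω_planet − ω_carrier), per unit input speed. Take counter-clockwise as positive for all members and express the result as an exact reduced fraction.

N_ring = 13 + 2·16 = 45
13(ω_s−ω_c) = −45(ω_r−ω_c),  ω_s=0, ω_r=1
13(0−ω_c) = −45(1−ω_c)  ⇒  58ω_c = 45  ⇒  ω_c = 45/58
sun–planet: 13·(0−45/58) = −16·(ω_p−ω_c)  ⇒  ω_p−ω_c = −(13/16)·(-45/58) = 585/928

585/928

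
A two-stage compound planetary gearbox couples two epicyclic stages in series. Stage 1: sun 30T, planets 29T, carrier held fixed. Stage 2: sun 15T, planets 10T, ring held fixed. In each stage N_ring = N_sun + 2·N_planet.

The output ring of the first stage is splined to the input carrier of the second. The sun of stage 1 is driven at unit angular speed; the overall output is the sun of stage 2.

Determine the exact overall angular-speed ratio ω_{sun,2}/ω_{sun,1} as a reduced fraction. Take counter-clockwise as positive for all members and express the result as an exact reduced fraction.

-25/22

Stage 1: N_ring = 30 + 2·29 = 88
Stage 1: 30(ω_s−ω_c) = −88(ω_r−ω_c),  ω_c=0, ω_s=1
Stage 1: ω_r = 0 − (30/88)(1−0) = -15/44
  ⇒ ω_r¹/ω_s¹ = -15/44
Stage 2: N_ring = 15 + 2·10 = 35
Stage 2: 15(ω_s−ω_c) = −35(ω_r−ω_c),  ω_r=0, ω_c=1
Stage 2: ω_s = 1 − (35/15)(0−1) = 10/3
  ⇒ ω_s²/ω_c² = 10/3
Coupling ω_c² = ω_r¹ ⇒ overall = -15/44 × 10/3 = -25/22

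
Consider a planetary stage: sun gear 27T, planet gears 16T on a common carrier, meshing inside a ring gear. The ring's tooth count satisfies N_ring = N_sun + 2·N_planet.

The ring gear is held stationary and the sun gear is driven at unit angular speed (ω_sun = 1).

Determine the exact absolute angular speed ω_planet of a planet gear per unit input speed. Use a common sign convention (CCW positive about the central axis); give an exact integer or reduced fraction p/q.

N_ring = 27 + 2·16 = 59
27(ω_s−ω_c) = −59(ω_r−ω_c),  ω_r=0, ω_s=1
27(1−ω_c) = −59(0−ω_c)  ⇒  86ω_c = 27  ⇒  ω_c = 27/86
sun–planet: 27·(1−27/86) = −16·(ω_p−ω_c)  ⇒  ω_p−ω_c = −(27/16)·(59/86) = -1593/1376
ω_p = 27/86 − 1593/1376 = -27/32

-27/32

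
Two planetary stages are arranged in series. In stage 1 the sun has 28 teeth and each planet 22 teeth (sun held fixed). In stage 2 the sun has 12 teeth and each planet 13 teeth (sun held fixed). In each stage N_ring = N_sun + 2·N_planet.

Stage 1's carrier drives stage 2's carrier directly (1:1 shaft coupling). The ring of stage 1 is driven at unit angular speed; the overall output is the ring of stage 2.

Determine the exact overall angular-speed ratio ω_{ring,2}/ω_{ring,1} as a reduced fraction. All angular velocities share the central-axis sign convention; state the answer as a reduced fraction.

Stage 1: N_ring = 28 + 2·22 = 72
Stage 1: 28(ω_s−ω_c) = −72(ω_r−ω_c),  ω_s=0, ω_r=1
Stage 1: 28(0−ω_c) = −72(1−ω_c)  ⇒  100ω_c = 72  ⇒  ω_c = 18/25
  ⇒ ω_c¹/ω_r¹ = 18/25
Stage 2: N_ring = 12 + 2·13 = 38
Stage 2: 12(ω_s−ω_c) = −38(ω_r−ω_c),  ω_s=0, ω_c=1
Stage 2: ω_r = 1 − (12/38)(0−1) = 25/19
  ⇒ ω_r²/ω_c² = 25/19
Coupling ω_c² = ω_c¹ ⇒ overall = 18/25 × 25/19 = 18/19

18/19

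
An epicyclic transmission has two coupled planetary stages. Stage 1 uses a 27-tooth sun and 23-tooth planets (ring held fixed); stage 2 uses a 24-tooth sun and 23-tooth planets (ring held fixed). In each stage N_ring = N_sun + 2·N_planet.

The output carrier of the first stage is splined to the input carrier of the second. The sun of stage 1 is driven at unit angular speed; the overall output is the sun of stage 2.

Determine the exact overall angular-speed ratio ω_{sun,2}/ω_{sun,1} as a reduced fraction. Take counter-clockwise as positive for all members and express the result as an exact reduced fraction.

423/400

Stage 1: N_ring = 27 + 2·23 = 73
Stage 1: 27(ω_s−ω_c) = −73(ω_r−ω_c),  ω_r=0, ω_s=1
Stage 1: 27(1−ω_c) = −73(0−ω_c)  ⇒  100ω_c = 27  ⇒  ω_c = 27/100
  ⇒ ω_c¹/ω_s¹ = 27/100
Stage 2: N_ring = 24 + 2·23 = 70
Stage 2: 24(ω_s−ω_c) = −70(ω_r−ω_c),  ω_r=0, ω_c=1
Stage 2: ω_s = 1 − (70/24)(0−1) = 47/12
  ⇒ ω_s²/ω_c² = 47/12
Coupling ω_c² = ω_c¹ ⇒ overall = 27/100 × 47/12 = 423/400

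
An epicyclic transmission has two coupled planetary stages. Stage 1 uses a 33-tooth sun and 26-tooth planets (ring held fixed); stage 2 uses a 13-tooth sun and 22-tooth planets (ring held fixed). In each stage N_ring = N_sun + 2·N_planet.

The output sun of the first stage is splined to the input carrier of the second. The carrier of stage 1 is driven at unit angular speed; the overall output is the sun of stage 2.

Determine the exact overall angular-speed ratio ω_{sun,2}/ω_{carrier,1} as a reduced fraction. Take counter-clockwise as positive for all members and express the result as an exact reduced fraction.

8260/429

Stage 1: N_ring = 33 + 2·26 = 85
Stage 1: 33(ω_s−ω_c) = −85(ω_r−ω_c),  ω_r=0, ω_c=1
Stage 1: ω_s = 1 − (85/33)(0−1) = 118/33
  ⇒ ω_s¹/ω_c¹ = 118/33
Stage 2: N_ring = 13 + 2·22 = 57
Stage 2: 13(ω_s−ω_c) = −57(ω_r−ω_c),  ω_r=0, ω_c=1
Stage 2: ω_s = 1 − (57/13)(0−1) = 70/13
  ⇒ ω_s²/ω_c² = 70/13
Coupling ω_c² = ω_s¹ ⇒ overall = 118/33 × 70/13 = 8260/429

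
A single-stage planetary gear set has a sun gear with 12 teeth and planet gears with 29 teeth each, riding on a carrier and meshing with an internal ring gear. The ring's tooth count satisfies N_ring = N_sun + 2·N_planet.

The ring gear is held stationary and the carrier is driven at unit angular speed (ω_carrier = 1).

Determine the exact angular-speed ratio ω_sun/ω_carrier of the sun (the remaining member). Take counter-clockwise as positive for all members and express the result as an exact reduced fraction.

N_ring = 12 + 2·29 = 70
12(ω_s−ω_c) = −70(ω_r−ω_c),  ω_r=0, ω_c=1
ω_s = 1 − (70/12)(0−1) = 41/6
ω_s/ω_c = 41/6

41/6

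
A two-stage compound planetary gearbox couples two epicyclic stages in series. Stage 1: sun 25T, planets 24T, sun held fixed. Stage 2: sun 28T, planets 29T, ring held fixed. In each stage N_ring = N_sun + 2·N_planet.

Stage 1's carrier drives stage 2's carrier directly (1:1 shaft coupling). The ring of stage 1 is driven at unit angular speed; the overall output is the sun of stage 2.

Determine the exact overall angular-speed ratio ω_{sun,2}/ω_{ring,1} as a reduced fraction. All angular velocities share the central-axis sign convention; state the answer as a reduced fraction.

4161/1372

Stage 1: N_ring = 25 + 2·24 = 73
Stage 1: 25(ω_s−ω_c) = −73(ω_r−ω_c),  ω_s=0, ω_r=1
Stage 1: 25(0−ω_c) = −73(1−ω_c)  ⇒  98ω_c = 73  ⇒  ω_c = 73/98
  ⇒ ω_c¹/ω_r¹ = 73/98
Stage 2: N_ring = 28 + 2·29 = 86
Stage 2: 28(ω_s−ω_c) = −86(ω_r−ω_c),  ω_r=0, ω_c=1
Stage 2: ω_s = 1 − (86/28)(0−1) = 57/14
  ⇒ ω_s²/ω_c² = 57/14
Coupling ω_c² = ω_c¹ ⇒ overall = 73/98 × 57/14 = 4161/1372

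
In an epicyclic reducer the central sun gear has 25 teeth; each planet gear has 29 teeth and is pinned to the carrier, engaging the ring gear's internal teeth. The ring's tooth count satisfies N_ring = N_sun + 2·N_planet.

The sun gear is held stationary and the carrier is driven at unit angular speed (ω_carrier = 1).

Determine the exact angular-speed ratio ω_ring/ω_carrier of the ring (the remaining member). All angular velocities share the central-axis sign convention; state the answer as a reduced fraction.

N_ring = 25 + 2·29 = 83
25(ω_s−ω_c) = −83(ω_r−ω_c),  ω_s=0, ω_c=1
ω_r = 1 − (25/83)(0−1) = 108/83
ω_r/ω_c = 108/83

108/83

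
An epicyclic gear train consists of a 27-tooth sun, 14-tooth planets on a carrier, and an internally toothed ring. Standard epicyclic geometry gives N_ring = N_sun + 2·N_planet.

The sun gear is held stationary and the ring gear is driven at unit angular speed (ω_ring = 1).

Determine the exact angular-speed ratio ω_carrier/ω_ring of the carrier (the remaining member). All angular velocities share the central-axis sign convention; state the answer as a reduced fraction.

55/82

N_ring = 27 + 2·14 = 55
27(ω_s−ω_c) = −55(ω_r−ω_c),  ω_s=0, ω_r=1
27(0−ω_c) = −55(1−ω_c)  ⇒  82ω_c = 55  ⇒  ω_c = 55/82
ω_c/ω_r = 55/82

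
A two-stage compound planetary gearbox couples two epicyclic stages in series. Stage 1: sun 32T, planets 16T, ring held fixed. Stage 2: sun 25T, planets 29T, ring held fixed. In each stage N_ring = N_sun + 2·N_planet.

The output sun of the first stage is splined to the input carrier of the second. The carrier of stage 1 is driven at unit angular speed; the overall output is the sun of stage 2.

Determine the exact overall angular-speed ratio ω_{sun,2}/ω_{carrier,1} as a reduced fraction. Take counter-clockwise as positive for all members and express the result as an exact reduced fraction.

Stage 1: N_ring = 32 + 2·16 = 64
Stage 1: 32(ω_s−ω_c) = −64(ω_r−ω_c),  ω_r=0, ω_c=1
Stage 1: ω_s = 1 − (64/32)(0−1) = 3
  ⇒ ω_s¹/ω_c¹ = 3
Stage 2: N_ring = 25 + 2·29 = 83
Stage 2: 25(ω_s−ω_c) = −83(ω_r−ω_c),  ω_r=0, ω_c=1
Stage 2: ω_s = 1 − (83/25)(0−1) = 108/25
  ⇒ ω_s²/ω_c² = 108/25
Coupling ω_c² = ω_s¹ ⇒ overall = 3 × 108/25 = 324/25

324/25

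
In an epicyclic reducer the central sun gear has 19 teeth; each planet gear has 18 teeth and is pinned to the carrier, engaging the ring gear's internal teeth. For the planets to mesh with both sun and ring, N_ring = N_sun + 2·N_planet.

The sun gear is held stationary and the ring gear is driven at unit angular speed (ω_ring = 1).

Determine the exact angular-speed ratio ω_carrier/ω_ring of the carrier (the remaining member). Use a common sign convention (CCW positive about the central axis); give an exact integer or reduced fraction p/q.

N_ring = 19 + 2·18 = 55
19(ω_s−ω_c) = −55(ω_r−ω_c),  ω_s=0, ω_r=1
19(0−ω_c) = −55(1−ω_c)  ⇒  74ω_c = 55  ⇒  ω_c = 55/74
ω_c/ω_r = 55/74

55/74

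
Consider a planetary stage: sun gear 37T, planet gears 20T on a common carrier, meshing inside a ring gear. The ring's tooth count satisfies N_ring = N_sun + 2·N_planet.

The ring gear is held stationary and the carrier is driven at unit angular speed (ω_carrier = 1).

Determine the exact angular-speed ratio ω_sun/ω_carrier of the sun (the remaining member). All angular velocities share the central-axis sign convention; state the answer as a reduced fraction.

114/37

N_ring = 37 + 2·20 = 77
37(ω_s−ω_c) = −77(ω_r−ω_c),  ω_r=0, ω_c=1
ω_s = 1 − (77/37)(0−1) = 114/37
ω_s/ω_c = 114/37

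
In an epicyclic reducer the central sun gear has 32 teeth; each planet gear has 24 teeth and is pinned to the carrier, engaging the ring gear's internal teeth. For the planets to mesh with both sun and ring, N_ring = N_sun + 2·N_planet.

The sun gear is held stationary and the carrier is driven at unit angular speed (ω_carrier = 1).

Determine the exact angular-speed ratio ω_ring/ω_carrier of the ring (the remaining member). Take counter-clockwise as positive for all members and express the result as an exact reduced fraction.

N_ring = 32 + 2·24 = 80
32(ω_s−ω_c) = −80(ω_r−ω_c),  ω_s=0, ω_c=1
ω_r = 1 − (32/80)(0−1) = 7/5
ω_r/ω_c = 7/5

7/5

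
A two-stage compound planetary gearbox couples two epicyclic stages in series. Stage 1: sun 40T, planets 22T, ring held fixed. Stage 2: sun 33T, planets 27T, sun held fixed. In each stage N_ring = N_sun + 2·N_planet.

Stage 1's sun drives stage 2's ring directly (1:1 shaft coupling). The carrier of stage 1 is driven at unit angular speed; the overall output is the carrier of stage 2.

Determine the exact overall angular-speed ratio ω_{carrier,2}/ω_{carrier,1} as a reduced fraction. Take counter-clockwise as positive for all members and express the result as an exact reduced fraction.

899/400

Stage 1: N_ring = 40 + 2·22 = 84
Stage 1: 40(ω_s−ω_c) = −84(ω_r−ω_c),  ω_r=0, ω_c=1
Stage 1: ω_s = 1 − (84/40)(0−1) = 31/10
  ⇒ ω_s¹/ω_c¹ = 31/10
Stage 2: N_ring = 33 + 2·27 = 87
Stage 2: 33(ω_s−ω_c) = −87(ω_r−ω_c),  ω_s=0, ω_r=1
Stage 2: 33(0−ω_c) = −87(1−ω_c)  ⇒  120ω_c = 87  ⇒  ω_c = 29/40
  ⇒ ω_c²/ω_r² = 29/40
Coupling ω_r² = ω_s¹ ⇒ overall = 31/10 × 29/40 = 899/400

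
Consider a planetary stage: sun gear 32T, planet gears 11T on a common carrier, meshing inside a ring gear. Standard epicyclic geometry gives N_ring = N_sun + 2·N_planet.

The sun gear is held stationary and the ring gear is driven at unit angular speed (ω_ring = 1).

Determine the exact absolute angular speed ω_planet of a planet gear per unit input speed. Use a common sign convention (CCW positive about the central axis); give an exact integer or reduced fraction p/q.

N_ring = 32 + 2·11 = 54
32(ω_s−ω_c) = −54(ω_r−ω_c),  ω_s=0, ω_r=1
32(0−ω_c) = −54(1−ω_c)  ⇒  86ω_c = 54  ⇒  ω_c = 27/43
sun–planet: 32·(0−27/43) = −11·(ω_p−ω_c)  ⇒  ω_p−ω_c = −(32/11)·(-27/43) = 864/473
ω_p = 27/43 + 864/473 = 27/11

27/11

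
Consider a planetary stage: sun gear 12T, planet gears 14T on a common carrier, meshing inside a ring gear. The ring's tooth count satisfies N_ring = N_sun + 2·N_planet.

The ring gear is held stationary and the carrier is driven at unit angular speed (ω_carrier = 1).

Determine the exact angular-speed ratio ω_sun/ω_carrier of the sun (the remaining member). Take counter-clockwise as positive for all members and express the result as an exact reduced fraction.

13/3

N_ring = 12 + 2·14 = 40
12(ω_s−ω_c) = −40(ω_r−ω_c),  ω_r=0, ω_c=1
ω_s = 1 − (40/12)(0−1) = 13/3
ω_s/ω_c = 13/3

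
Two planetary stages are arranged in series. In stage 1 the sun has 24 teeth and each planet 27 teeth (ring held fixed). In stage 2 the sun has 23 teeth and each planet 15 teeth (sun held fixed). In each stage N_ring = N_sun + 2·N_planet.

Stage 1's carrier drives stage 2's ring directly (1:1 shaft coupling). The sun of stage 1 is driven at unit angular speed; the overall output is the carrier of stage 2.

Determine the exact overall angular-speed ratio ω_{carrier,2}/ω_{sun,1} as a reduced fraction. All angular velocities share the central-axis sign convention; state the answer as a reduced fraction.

Stage 1: N_ring = 24 + 2·27 = 78
Stage 1: 24(ω_s−ω_c) = −78(ω_r−ω_c),  ω_r=0, ω_s=1
Stage 1: 24(1−ω_c) = −78(0−ω_c)  ⇒  102ω_c = 24  ⇒  ω_c = 4/17
  ⇒ ω_c¹/ω_s¹ = 4/17
Stage 2: N_ring = 23 + 2·15 = 53
Stage 2: 23(ω_s−ω_c) = −53(ω_r−ω_c),  ω_s=0, ω_r=1
Stage 2: 23(0−ω_c) = −53(1−ω_c)  ⇒  76ω_c = 53  ⇒  ω_c = 53/76
  ⇒ ω_c²/ω_r² = 53/76
Coupling ω_r² = ω_c¹ ⇒ overall = 4/17 × 53/76 = 53/323

53/323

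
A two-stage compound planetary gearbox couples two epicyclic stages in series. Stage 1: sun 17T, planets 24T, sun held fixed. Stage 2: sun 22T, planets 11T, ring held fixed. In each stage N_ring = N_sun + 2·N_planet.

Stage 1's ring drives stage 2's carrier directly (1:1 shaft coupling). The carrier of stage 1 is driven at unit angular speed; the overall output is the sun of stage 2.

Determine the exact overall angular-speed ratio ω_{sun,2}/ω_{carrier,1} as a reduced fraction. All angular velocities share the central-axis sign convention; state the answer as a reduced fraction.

Stage 1: N_ring = 17 + 2·24 = 65
Stage 1: 17(ω_s−ω_c) = −65(ω_r−ω_c),  ω_s=0, ω_c=1
Stage 1: ω_r = 1 − (17/65)(0−1) = 82/65
  ⇒ ω_r¹/ω_c¹ = 82/65
Stage 2: N_ring = 22 + 2·11 = 44
Stage 2: 22(ω_s−ω_c) = −44(ω_r−ω_c),  ω_r=0, ω_c=1
Stage 2: ω_s = 1 − (44/22)(0−1) = 3
  ⇒ ω_s²/ω_c² = 3
Coupling ω_c² = ω_r¹ ⇒ overall = 82/65 × 3 = 246/65

246/65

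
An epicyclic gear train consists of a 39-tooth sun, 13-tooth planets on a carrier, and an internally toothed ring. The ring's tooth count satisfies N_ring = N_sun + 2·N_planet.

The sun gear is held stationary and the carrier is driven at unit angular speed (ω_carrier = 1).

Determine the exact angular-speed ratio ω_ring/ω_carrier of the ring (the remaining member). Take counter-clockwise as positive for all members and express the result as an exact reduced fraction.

8/5

N_ring = 39 + 2·13 = 65
39(ω_s−ω_c) = −65(ω_r−ω_c),  ω_s=0, ω_c=1
ω_r = 1 − (39/65)(0−1) = 8/5
ω_r/ω_c = 8/5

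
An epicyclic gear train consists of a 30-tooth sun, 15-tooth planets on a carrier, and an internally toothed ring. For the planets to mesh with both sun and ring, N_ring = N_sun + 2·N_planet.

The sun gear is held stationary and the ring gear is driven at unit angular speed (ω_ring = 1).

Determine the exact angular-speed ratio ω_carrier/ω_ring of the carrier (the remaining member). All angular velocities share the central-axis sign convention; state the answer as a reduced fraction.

N_ring = 30 + 2·15 = 60
30(ω_s−ω_c) = −60(ω_r−ω_c),  ω_s=0, ω_r=1
30(0−ω_c) = −60(1−ω_c)  ⇒  90ω_c = 60  ⇒  ω_c = 2/3
ω_c/ω_r = 2/3

2/3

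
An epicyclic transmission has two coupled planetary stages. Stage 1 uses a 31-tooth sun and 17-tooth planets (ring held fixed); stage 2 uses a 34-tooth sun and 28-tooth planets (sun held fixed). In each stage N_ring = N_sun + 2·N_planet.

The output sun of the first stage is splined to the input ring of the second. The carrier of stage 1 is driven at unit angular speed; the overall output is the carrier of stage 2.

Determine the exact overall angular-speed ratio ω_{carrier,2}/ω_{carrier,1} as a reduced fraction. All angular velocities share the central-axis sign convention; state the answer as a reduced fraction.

Stage 1: N_ring = 31 + 2·17 = 65
Stage 1: 31(ω_s−ω_c) = −65(ω_r−ω_c),  ω_r=0, ω_c=1
Stage 1: ω_s = 1 − (65/31)(0−1) = 96/31
  ⇒ ω_s¹/ω_c¹ = 96/31
Stage 2: N_ring = 34 + 2·28 = 90
Stage 2: 34(ω_s−ω_c) = −90(ω_r−ω_c),  ω_s=0, ω_r=1
Stage 2: 34(0−ω_c) = −90(1−ω_c)  ⇒  124ω_c = 90  ⇒  ω_c = 45/62
  ⇒ ω_c²/ω_r² = 45/62
Coupling ω_r² = ω_s¹ ⇒ overall = 96/31 × 45/62 = 2160/961

2160/961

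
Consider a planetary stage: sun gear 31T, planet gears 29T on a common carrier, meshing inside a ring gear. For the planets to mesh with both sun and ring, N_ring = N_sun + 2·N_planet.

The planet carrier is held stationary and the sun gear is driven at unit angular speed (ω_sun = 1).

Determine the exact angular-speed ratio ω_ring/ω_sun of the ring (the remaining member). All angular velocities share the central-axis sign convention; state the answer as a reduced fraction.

-31/89

N_ring = 31 + 2·29 = 89
31(ω_s−ω_c) = −89(ω_r−ω_c),  ω_c=0, ω_s=1
ω_r = 0 − (31/89)(1−0) = -31/89
ω_r/ω_s = -31/89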